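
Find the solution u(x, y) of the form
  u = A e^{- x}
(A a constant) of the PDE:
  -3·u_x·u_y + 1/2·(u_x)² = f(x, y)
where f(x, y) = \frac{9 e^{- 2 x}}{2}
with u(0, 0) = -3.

Substitute the ansatz u = A e^{- x} into the left-hand side.
Derivatives of the ansatz:
  u_x = - A e^{- x}
  u_y = 0
Term by term:
  -3·u_x·u_y = 0
  1/2·(u_x)² = \frac{A^{2} e^{- 2 x}}{2}
So the left-hand side equals
  \frac{A^{2} e^{- 2 x}}{2}
This must equal f(x, y) = \frac{9 e^{- 2 x}}{2} identically.
Matching coefficients of the independent functions:
  [e^{- 2 x}]:  \frac{A^{2}}{2} = \frac{9}{2}
These equations allow (A) = (-3) or (3).
Impose the point condition(s):
  u(0, 0) = -3  ⟹  A = -3
Only A = -3 satisfies everything.
Hence u(x, y) = - 3 e^{- x}.

Answer: u(x, y) = - 3 e^{- x}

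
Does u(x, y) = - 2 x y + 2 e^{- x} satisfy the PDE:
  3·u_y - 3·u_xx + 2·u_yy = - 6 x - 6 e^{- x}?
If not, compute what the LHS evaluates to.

Evaluate each term of the left-hand side for u = - 2 x y + 2 e^{- x}.
Derivatives:
  u_y = - 2 x
  u_xx = 2 e^{- x}
  u_yy = 0
Terms:
  3·u_y = - 6 x
  -3·u_xx = - 6 e^{- x}
  2·u_yy = 0
Sum: LHS = - 6 x - 6 e^{- x}
This is exactly the given right-hand side, so u is a solution.

Answer: Yes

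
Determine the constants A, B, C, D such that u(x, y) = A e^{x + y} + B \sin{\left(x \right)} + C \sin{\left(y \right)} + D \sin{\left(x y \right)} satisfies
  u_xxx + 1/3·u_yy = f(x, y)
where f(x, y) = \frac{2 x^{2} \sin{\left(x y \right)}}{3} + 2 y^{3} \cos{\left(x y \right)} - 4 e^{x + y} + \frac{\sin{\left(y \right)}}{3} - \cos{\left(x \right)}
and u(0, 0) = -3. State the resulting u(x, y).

Answer: u(x, y) = - 3 e^{x + y} + \sin{\left(x \right)} - \sin{\left(y \right)} - 2 \sin{\left(x y \right)}

Derivation:
Substitute the ansatz u = A e^{x + y} + B \sin{\left(x \right)} + C \sin{\left(y \right)} + D \sin{\left(x y \right)} into the left-hand side.
Derivatives of the ansatz:
  u_xxx = A e^{x} e^{y} - B \cos{\left(x \right)} - D y^{3} \cos{\left(x y \right)}
  u_yy = A e^{x} e^{y} - C \sin{\left(y \right)} - D x^{2} \sin{\left(x y \right)}
Term by term:
  u_xxx = A e^{x} e^{y} - B \cos{\left(x \right)} - D y^{3} \cos{\left(x y \right)}
  1/3·u_yy = \frac{A e^{x} e^{y}}{3} - \frac{C \sin{\left(y \right)}}{3} - \frac{D x^{2} \sin{\left(x y \right)}}{3}
So the left-hand side equals
  \frac{4 A e^{x} e^{y}}{3} - B \cos{\left(x \right)} - \frac{C \sin{\left(y \right)}}{3} - \frac{D x^{2} \sin{\left(x y \right)}}{3} - D y^{3} \cos{\left(x y \right)}
This must equal f(x, y) identically; expanded, f = \frac{2 x^{2} \sin{\left(x y \right)}}{3} + 2 y^{3} \cos{\left(x y \right)} - 4 e^{x} e^{y} + \frac{\sin{\left(y \right)}}{3} - \cos{\left(x \right)}.
Matching coefficients of the independent functions:
  [x^{2} \sin{\left(x y \right)}]:  - \frac{D}{3} = \frac{2}{3}
  [y^{3} \cos{\left(x y \right)}]:  - D = 2
  [e^{x} e^{y}]:  \frac{4 A}{3} = -4
  [\sin{\left(y \right)}]:  - \frac{C}{3} = \frac{1}{3}
  [\cos{\left(x \right)}]:  - B = -1
Solving: A = -3, B = 1, C = -1, D = -2.
Check against the point condition:
  u(0, 0) = -3  ⟹  A = -3  ✓
Hence u(x, y) = - 3 e^{x + y} + \sin{\left(x \right)} - \sin{\left(y \right)} - 2 \sin{\left(x y \right)}.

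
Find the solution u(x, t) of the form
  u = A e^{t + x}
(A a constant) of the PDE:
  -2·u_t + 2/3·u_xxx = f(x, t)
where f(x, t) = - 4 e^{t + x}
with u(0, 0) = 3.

Substitute the ansatz u = A e^{t + x} into the left-hand side.
Derivatives of the ansatz:
  u_t = A e^{t} e^{x}
  u_xxx = A e^{t} e^{x}
Term by term:
  -2·u_t = - 2 A e^{t} e^{x}
  2/3·u_xxx = \frac{2 A e^{t} e^{x}}{3}
So the left-hand side equals
  - \frac{4 A e^{t} e^{x}}{3}
This must equal f(x, t) identically; expanded, f = - 4 e^{t} e^{x}.
Matching coefficients of the independent functions:
  [e^{t} e^{x}]:  - \frac{4 A}{3} = -4
Solving: A = 3.
Check against the point condition:
  u(0, 0) = 3  ⟹  A = 3  ✓
Hence u(x, t) = 3 e^{t + x}.

Answer: u(x, t) = 3 e^{t + x}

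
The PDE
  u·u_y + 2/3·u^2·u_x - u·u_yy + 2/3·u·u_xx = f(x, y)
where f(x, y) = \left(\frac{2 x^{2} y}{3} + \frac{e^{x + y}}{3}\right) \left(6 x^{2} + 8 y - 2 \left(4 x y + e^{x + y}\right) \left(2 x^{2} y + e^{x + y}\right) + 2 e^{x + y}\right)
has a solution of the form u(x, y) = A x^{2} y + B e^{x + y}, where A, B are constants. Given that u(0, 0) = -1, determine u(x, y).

Answer: u(x, y) = - 2 x^{2} y - e^{x + y}

Derivation:
Substitute the ansatz u = A x^{2} y + B e^{x + y} into the left-hand side.
Derivatives of the ansatz:
  u_y = A x^{2} + B e^{x} e^{y}
  u_x = 2 A x y + B e^{x} e^{y}
  u_yy = B e^{x} e^{y}
  u_xx = 2 A y + B e^{x} e^{y}
Term by term:
  u·u_y = A^{2} x^{4} y + A B x^{2} y e^{x} e^{y} + A B x^{2} e^{x} e^{y} + B^{2} e^{2 x} e^{2 y}
  2/3·u^2·u_x = \frac{4 A^{3} x^{5} y^{3}}{3} + \frac{2 A^{2} B x^{4} y^{2} e^{x} e^{y}}{3} + \frac{8 A^{2} B x^{3} y^{2} e^{x} e^{y}}{3} + \frac{4 A B^{2} x^{2} y e^{2 x} e^{2 y}}{3} + \frac{4 A B^{2} x y e^{2 x} e^{2 y}}{3} + \frac{2 B^{3} e^{3 x} e^{3 y}}{3}
  -u·u_yy = - A B x^{2} y e^{x} e^{y} - B^{2} e^{2 x} e^{2 y}
  2/3·u·u_xx = \frac{4 A^{2} x^{2} y^{2}}{3} + \frac{2 A B x^{2} y e^{x} e^{y}}{3} + \frac{4 A B y e^{x} e^{y}}{3} + \frac{2 B^{2} e^{2 x} e^{2 y}}{3}
So the left-hand side equals
  \frac{4 A^{3} x^{5} y^{3}}{3} + \frac{2 A^{2} B x^{4} y^{2} e^{x} e^{y}}{3} + \frac{8 A^{2} B x^{3} y^{2} e^{x} e^{y}}{3} + A^{2} x^{4} y + \frac{4 A^{2} x^{2} y^{2}}{3} + \frac{4 A B^{2} x^{2} y e^{2 x} e^{2 y}}{3} + \frac{4 A B^{2} x y e^{2 x} e^{2 y}}{3} + \frac{2 A B x^{2} y e^{x} e^{y}}{3} + A B x^{2} e^{x} e^{y} + \frac{4 A B y e^{x} e^{y}}{3} + \frac{2 B^{3} e^{3 x} e^{3 y}}{3} + \frac{2 B^{2} e^{2 x} e^{2 y}}{3}
This must equal f(x, y) identically; expanded, f = - \frac{32 x^{5} y^{3}}{3} - \frac{8 x^{4} y^{2} e^{x} e^{y}}{3} + 4 x^{4} y - \frac{32 x^{3} y^{2} e^{x} e^{y}}{3} + \frac{16 x^{2} y^{2}}{3} - \frac{8 x^{2} y e^{2 x} e^{2 y}}{3} + \frac{4 x^{2} y e^{x} e^{y}}{3} + 2 x^{2} e^{x} e^{y} - \frac{8 x y e^{2 x} e^{2 y}}{3} + \frac{8 y e^{x} e^{y}}{3} - \frac{2 e^{3 x} e^{3 y}}{3} + \frac{2 e^{2 x} e^{2 y}}{3}.
Matching coefficients of the independent functions:
  [x^{2} y^{2}]:  \frac{4 A^{2}}{3} = \frac{16}{3}
  [x^{4} y]:  A^{2} = 4
  [x^{5} y^{3}]:  \frac{4 A^{3}}{3} = - \frac{32}{3}
  [e^{2 x} e^{2 y}]:  \frac{2 B^{2}}{3} = \frac{2}{3}
  [e^{3 x} e^{3 y}]:  \frac{2 B^{3}}{3} = - \frac{2}{3}
  [x^{2} e^{x} e^{y}]:  A B = 2
  [y e^{x} e^{y}]:  \frac{4 A B}{3} = \frac{8}{3}
  [x y e^{2 x} e^{2 y}, x^{2} y e^{2 x} e^{2 y}]:  \frac{4 A B^{2}}{3} = - \frac{8}{3}
  [x^{2} y e^{x} e^{y}]:  \frac{2 A B}{3} = \frac{4}{3}
  [x^{3} y^{2} e^{x} e^{y}]:  \frac{8 A^{2} B}{3} = - \frac{32}{3}
  [x^{4} y^{2} e^{x} e^{y}]:  \frac{2 A^{2} B}{3} = - \frac{8}{3}
Solving: A = -2, B = -1.
Check against the point condition:
  u(0, 0) = -1  ⟹  B = -1  ✓
Hence u(x, y) = - 2 x^{2} y - e^{x + y}.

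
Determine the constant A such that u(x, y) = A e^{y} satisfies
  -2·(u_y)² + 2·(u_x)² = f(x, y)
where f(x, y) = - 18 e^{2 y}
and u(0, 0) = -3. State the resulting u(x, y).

Substitute the ansatz u = A e^{y} into the left-hand side.
Derivatives of the ansatz:
  u_y = A e^{y}
  u_x = 0
Term by term:
  -2·(u_y)² = - 2 A^{2} e^{2 y}
  2·(u_x)² = 0
So the left-hand side equals
  - 2 A^{2} e^{2 y}
This must equal f(x, y) = - 18 e^{2 y} identically.
Matching coefficients of the independent functions:
  [e^{2 y}]:  - 2 A^{2} = -18
These equations allow (A) = (-3) or (3).
Impose the point condition(s):
  u(0, 0) = -3  ⟹  A = -3
Only A = -3 satisfies everything.
Hence u(x, y) = - 3 e^{y}.

Answer: u(x, y) = - 3 e^{y}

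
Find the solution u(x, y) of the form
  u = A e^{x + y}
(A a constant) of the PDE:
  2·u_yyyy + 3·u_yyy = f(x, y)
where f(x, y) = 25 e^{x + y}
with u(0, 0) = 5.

Substitute the ansatz u = A e^{x + y} into the left-hand side.
Derivatives of the ansatz:
  u_yyyy = A e^{x} e^{y}
  u_yyy = A e^{x} e^{y}
Term by term:
  2·u_yyyy = 2 A e^{x} e^{y}
  3·u_yyy = 3 A e^{x} e^{y}
So the left-hand side equals
  5 A e^{x} e^{y}
This must equal f(x, y) identically; expanded, f = 25 e^{x} e^{y}.
Matching coefficients of the independent functions:
  [e^{x} e^{y}]:  5 A = 25
Solving: A = 5.
Check against the point condition:
  u(0, 0) = 5  ⟹  A = 5  ✓
Hence u(x, y) = 5 e^{x + y}.

Answer: u(x, y) = 5 e^{x + y}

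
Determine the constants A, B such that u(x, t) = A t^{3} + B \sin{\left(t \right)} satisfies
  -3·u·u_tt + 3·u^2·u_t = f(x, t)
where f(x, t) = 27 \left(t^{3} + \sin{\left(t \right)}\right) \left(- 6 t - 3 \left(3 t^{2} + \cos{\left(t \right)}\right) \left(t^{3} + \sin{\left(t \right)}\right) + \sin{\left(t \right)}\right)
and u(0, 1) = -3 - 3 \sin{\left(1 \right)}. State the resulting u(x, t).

Answer: u(x, t) = - 3 t^{3} - 3 \sin{\left(t \right)}

Derivation:
Substitute the ansatz u = A t^{3} + B \sin{\left(t \right)} into the left-hand side.
Derivatives of the ansatz:
  u_tt = 6 A t - B \sin{\left(t \right)}
  u_t = 3 A t^{2} + B \cos{\left(t \right)}
Term by term:
  -3·u·u_tt = - 18 A^{2} t^{4} + 3 A B t^{3} \sin{\left(t \right)} - 18 A B t \sin{\left(t \right)} + 3 B^{2} \sin^{2}{\left(t \right)}
  3·u^2·u_t = 9 A^{3} t^{8} + 3 A^{2} B t^{6} \cos{\left(t \right)} + 18 A^{2} B t^{5} \sin{\left(t \right)} + 6 A B^{2} t^{3} \sin{\left(t \right)} \cos{\left(t \right)} + 9 A B^{2} t^{2} \sin^{2}{\left(t \right)} + 3 B^{3} \sin^{2}{\left(t \right)} \cos{\left(t \right)}
So the left-hand side equals
  9 A^{3} t^{8} + 3 A^{2} B t^{6} \cos{\left(t \right)} + 18 A^{2} B t^{5} \sin{\left(t \right)} - 18 A^{2} t^{4} + 6 A B^{2} t^{3} \sin{\left(t \right)} \cos{\left(t \right)} + 9 A B^{2} t^{2} \sin^{2}{\left(t \right)} + 3 A B t^{3} \sin{\left(t \right)} - 18 A B t \sin{\left(t \right)} + 3 B^{3} \sin^{2}{\left(t \right)} \cos{\left(t \right)} + 3 B^{2} \sin^{2}{\left(t \right)}
This must equal f(x, t) identically; expanded, f = - 243 t^{8} - 81 t^{6} \cos{\left(t \right)} - 486 t^{5} \sin{\left(t \right)} - 162 t^{4} - 162 t^{3} \sin{\left(t \right)} \cos{\left(t \right)} + 27 t^{3} \sin{\left(t \right)} - 243 t^{2} \sin^{2}{\left(t \right)} - 162 t \sin{\left(t \right)} - 81 \sin^{2}{\left(t \right)} \cos{\left(t \right)} + 27 \sin^{2}{\left(t \right)}.
Matching coefficients of the independent functions:
  [t^{4}]:  - 18 A^{2} = -162
  [t^{8}]:  9 A^{3} = -243
  [t \sin{\left(t \right)}]:  - 18 A B = -162
  [t^{2} \sin^{2}{\left(t \right)}]:  9 A B^{2} = -243
  [t^{3} \sin{\left(t \right)}]:  3 A B = 27
  [t^{5} \sin{\left(t \right)}]:  18 A^{2} B = -486
  [t^{6} \cos{\left(t \right)}]:  3 A^{2} B = -81
  [\sin^{2}{\left(t \right)} \cos{\left(t \right)}]:  3 B^{3} = -81
  [t^{3} \sin{\left(t \right)} \cos{\left(t \right)}]:  6 A B^{2} = -162
  [\sin^{2}{\left(t \right)}]:  3 B^{2} = 27
Solving: A = -3, B = -3.
Check against the point condition:
  u(0, 1) = -3 - 3 \sin{\left(1 \right)}  ⟹  A + B \sin{\left(1 \right)} = -3 - 3 \sin{\left(1 \right)}  ✓
Hence u(x, t) = - 3 t^{3} - 3 \sin{\left(t \right)}.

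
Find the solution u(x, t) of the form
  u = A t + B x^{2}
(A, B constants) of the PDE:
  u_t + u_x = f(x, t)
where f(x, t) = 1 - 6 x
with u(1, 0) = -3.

Substitute the ansatz u = A t + B x^{2} into the left-hand side.
Derivatives of the ansatz:
  u_t = A
  u_x = 2 B x
Term by term:
  u_t = A
  u_x = 2 B x
So the left-hand side equals
  A + 2 B x
This must equal f(x, t) = 1 - 6 x identically.
Matching coefficients of the independent functions:
  [constant term]:  A = 1
  [x]:  2 B = -6
Solving: A = 1, B = -3.
Check against the point condition:
  u(1, 0) = -3  ⟹  B = -3  ✓
Hence u(x, t) = t - 3 x^{2}.

Answer: u(x, t) = t - 3 x^{2}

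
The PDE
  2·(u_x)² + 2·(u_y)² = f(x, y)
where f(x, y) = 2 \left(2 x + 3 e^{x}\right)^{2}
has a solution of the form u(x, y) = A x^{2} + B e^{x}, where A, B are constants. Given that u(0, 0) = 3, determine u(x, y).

Substitute the ansatz u = A x^{2} + B e^{x} into the left-hand side.
Derivatives of the ansatz:
  u_x = 2 A x + B e^{x}
  u_y = 0
Term by term:
  2·(u_x)² = 8 A^{2} x^{2} + 8 A B x e^{x} + 2 B^{2} e^{2 x}
  2·(u_y)² = 0
So the left-hand side equals
  8 A^{2} x^{2} + 8 A B x e^{x} + 2 B^{2} e^{2 x}
This must equal f(x, y) identically; expanded, f = 8 x^{2} + 24 x e^{x} + 18 e^{2 x}.
Matching coefficients of the independent functions:
  [x^{2}]:  8 A^{2} = 8
  [x e^{x}]:  8 A B = 24
  [e^{2 x}]:  2 B^{2} = 18
These equations allow (A, B) = (-1, -3) or (1, 3).
Impose the point condition(s):
  u(0, 0) = 3  ⟹  B = 3
Only A = 1, B = 3 satisfies everything.
Hence u(x, y) = x^{2} + 3 e^{x}.

Answer: u(x, y) = x^{2} + 3 e^{x}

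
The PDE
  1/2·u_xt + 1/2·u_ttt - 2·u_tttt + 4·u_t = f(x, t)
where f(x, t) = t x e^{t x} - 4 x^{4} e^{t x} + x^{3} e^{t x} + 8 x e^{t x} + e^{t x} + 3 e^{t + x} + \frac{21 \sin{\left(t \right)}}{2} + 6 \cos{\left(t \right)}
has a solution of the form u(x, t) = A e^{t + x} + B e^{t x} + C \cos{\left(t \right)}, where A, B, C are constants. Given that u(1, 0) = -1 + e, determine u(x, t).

Substitute the ansatz u = A e^{t + x} + B e^{t x} + C \cos{\left(t \right)} into the left-hand side.
Derivatives of the ansatz:
  u_xt = A e^{t} e^{x} + B t x e^{t x} + B e^{t x}
  u_ttt = A e^{t} e^{x} + B x^{3} e^{t x} + C \sin{\left(t \right)}
  u_tttt = A e^{t} e^{x} + B x^{4} e^{t x} + C \cos{\left(t \right)}
  u_t = A e^{t} e^{x} + B x e^{t x} - C \sin{\left(t \right)}
Term by term:
  1/2·u_xt = \frac{A e^{t} e^{x}}{2} + \frac{B t x e^{t x}}{2} + \frac{B e^{t x}}{2}
  1/2·u_ttt = \frac{A e^{t} e^{x}}{2} + \frac{B x^{3} e^{t x}}{2} + \frac{C \sin{\left(t \right)}}{2}
  -2·u_tttt = - 2 A e^{t} e^{x} - 2 B x^{4} e^{t x} - 2 C \cos{\left(t \right)}
  4·u_t = 4 A e^{t} e^{x} + 4 B x e^{t x} - 4 C \sin{\left(t \right)}
So the left-hand side equals
  3 A e^{t} e^{x} + \frac{B t x e^{t x}}{2} - 2 B x^{4} e^{t x} + \frac{B x^{3} e^{t x}}{2} + 4 B x e^{t x} + \frac{B e^{t x}}{2} - \frac{7 C \sin{\left(t \right)}}{2} - 2 C \cos{\left(t \right)}
This must equal f(x, t) identically; expanded, f = t x e^{t x} - 4 x^{4} e^{t x} + x^{3} e^{t x} + 8 x e^{t x} + 3 e^{t} e^{x} + e^{t x} + \frac{21 \sin{\left(t \right)}}{2} + 6 \cos{\left(t \right)}.
Matching coefficients of the independent functions:
  [x e^{t x}]:  4 B = 8
  [x^{3} e^{t x}, t x e^{t x}, e^{t x}]:  \frac{B}{2} = 1
  [x^{4} e^{t x}]:  - 2 B = -4
  [e^{t} e^{x}]:  3 A = 3
  [\sin{\left(t \right)}]:  - \frac{7 C}{2} = \frac{21}{2}
  [\cos{\left(t \right)}]:  - 2 C = 6
Solving: A = 1, B = 2, C = -3.
Check against the point condition:
  u(1, 0) = -1 + e  ⟹  e A + B + C = -1 + e  ✓
Hence u(x, t) = 2 e^{t x} + e^{t + x} - 3 \cos{\left(t \right)}.

Answer: u(x, t) = 2 e^{t x} + e^{t + x} - 3 \cos{\left(t \right)}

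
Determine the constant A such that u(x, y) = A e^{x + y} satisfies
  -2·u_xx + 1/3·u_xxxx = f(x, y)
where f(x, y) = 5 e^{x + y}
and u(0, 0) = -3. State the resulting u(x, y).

Substitute the ansatz u = A e^{x + y} into the left-hand side.
Derivatives of the ansatz:
  u_xx = A e^{x} e^{y}
  u_xxxx = A e^{x} e^{y}
Term by term:
  -2·u_xx = - 2 A e^{x} e^{y}
  1/3·u_xxxx = \frac{A e^{x} e^{y}}{3}
So the left-hand side equals
  - \frac{5 A e^{x} e^{y}}{3}
This must equal f(x, y) identically; expanded, f = 5 e^{x} e^{y}.
Matching coefficients of the independent functions:
  [e^{x} e^{y}]:  - \frac{5 A}{3} = 5
Solving: A = -3.
Check against the point condition:
  u(0, 0) = -3  ⟹  A = -3  ✓
Hence u(x, y) = - 3 e^{x + y}.

Answer: u(x, y) = - 3 e^{x + y}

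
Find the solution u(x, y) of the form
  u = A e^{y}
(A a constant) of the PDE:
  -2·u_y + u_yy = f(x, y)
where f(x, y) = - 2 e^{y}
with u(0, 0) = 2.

Substitute the ansatz u = A e^{y} into the left-hand side.
Derivatives of the ansatz:
  u_y = A e^{y}
  u_yy = A e^{y}
Term by term:
  -2·u_y = - 2 A e^{y}
  u_yy = A e^{y}
So the left-hand side equals
  - A e^{y}
This must equal f(x, y) = - 2 e^{y} identically.
Matching coefficients of the independent functions:
  [e^{y}]:  - A = -2
Solving: A = 2.
Check against the point condition:
  u(0, 0) = 2  ⟹  A = 2  ✓
Hence u(x, y) = 2 e^{y}.

Answer: u(x, y) = 2 e^{y}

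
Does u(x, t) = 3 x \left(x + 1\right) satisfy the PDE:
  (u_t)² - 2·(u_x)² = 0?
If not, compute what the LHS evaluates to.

Evaluate each term of the left-hand side for u = 3 x \left(x + 1\right).
Derivatives:
  u_t = 0
  u_x = 6 x + 3
Terms:
  (u_t)² = 0
  -2·(u_x)² = - 18 \left(2 x + 1\right)^{2}
Sum: LHS = - 18 \left(2 x + 1\right)^{2}
Given right-hand side: 0. Difference LHS − RHS = - 18 \left(2 x + 1\right)^{2} ≠ 0, so u is not a solution.

Answer: No, the LHS evaluates to - 18 \left(2 x + 1\right)^{2}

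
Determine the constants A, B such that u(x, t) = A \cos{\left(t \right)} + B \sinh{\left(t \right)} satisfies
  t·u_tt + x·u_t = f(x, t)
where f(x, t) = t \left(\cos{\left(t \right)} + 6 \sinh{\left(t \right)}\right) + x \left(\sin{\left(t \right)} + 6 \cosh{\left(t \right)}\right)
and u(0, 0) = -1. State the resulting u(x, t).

Substitute the ansatz u = A \cos{\left(t \right)} + B \sinh{\left(t \right)} into the left-hand side.
Derivatives of the ansatz:
  u_tt = - A \cos{\left(t \right)} + B \sinh{\left(t \right)}
  u_t = - A \sin{\left(t \right)} + B \cosh{\left(t \right)}
Term by term:
  t·u_tt = - A t \cos{\left(t \right)} + B t \sinh{\left(t \right)}
  x·u_t = - A x \sin{\left(t \right)} + B x \cosh{\left(t \right)}
So the left-hand side equals
  - A t \cos{\left(t \right)} - A x \sin{\left(t \right)} + B t \sinh{\left(t \right)} + B x \cosh{\left(t \right)}
This must equal f(x, t) = t \left(\cos{\left(t \right)} + 6 \sinh{\left(t \right)}\right) + x \left(\sin{\left(t \right)} + 6 \cosh{\left(t \right)}\right) identically.
Matching coefficients of the independent functions:
  [t \cos{\left(t \right)}, x \sin{\left(t \right)}]:  - A = 1
  [t \sinh{\left(t \right)}, x \cosh{\left(t \right)}]:  B = 6
Solving: A = -1, B = 6.
Check against the point condition:
  u(0, 0) = -1  ⟹  A = -1  ✓
Hence u(x, t) = - \cos{\left(t \right)} + 6 \sinh{\left(t \right)}.

Answer: u(x, t) = - \cos{\left(t \right)} + 6 \sinh{\left(t \right)}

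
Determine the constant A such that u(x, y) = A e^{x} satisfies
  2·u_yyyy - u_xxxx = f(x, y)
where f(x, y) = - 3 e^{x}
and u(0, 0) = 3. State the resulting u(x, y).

Substitute the ansatz u = A e^{x} into the left-hand side.
Derivatives of the ansatz:
  u_yyyy = 0
  u_xxxx = A e^{x}
Term by term:
  2·u_yyyy = 0
  -u_xxxx = - A e^{x}
So the left-hand side equals
  - A e^{x}
This must equal f(x, y) = - 3 e^{x} identically.
Matching coefficients of the independent functions:
  [e^{x}]:  - A = -3
Solving: A = 3.
Check against the point condition:
  u(0, 0) = 3  ⟹  A = 3  ✓
Hence u(x, y) = 3 e^{x}.

Answer: u(x, y) = 3 e^{x}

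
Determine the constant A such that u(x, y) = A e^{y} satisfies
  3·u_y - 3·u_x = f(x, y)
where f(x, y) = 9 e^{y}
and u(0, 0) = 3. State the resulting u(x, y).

Substitute the ansatz u = A e^{y} into the left-hand side.
Derivatives of the ansatz:
  u_y = A e^{y}
  u_x = 0
Term by term:
  3·u_y = 3 A e^{y}
  -3·u_x = 0
So the left-hand side equals
  3 A e^{y}
This must equal f(x, y) = 9 e^{y} identically.
Matching coefficients of the independent functions:
  [e^{y}]:  3 A = 9
Solving: A = 3.
Check against the point condition:
  u(0, 0) = 3  ⟹  A = 3  ✓
Hence u(x, y) = 3 e^{y}.

Answer: u(x, y) = 3 e^{y}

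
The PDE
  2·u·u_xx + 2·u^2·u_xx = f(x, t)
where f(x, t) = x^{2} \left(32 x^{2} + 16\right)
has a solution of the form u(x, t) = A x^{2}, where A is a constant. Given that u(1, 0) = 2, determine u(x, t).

Substitute the ansatz u = A x^{2} into the left-hand side.
Derivatives of the ansatz:
  u_xx = 2 A
Term by term:
  2·u·u_xx = 4 A^{2} x^{2}
  2·u^2·u_xx = 4 A^{3} x^{4}
So the left-hand side equals
  4 A^{3} x^{4} + 4 A^{2} x^{2}
This must equal f(x, t) identically; expanded, f = 32 x^{4} + 16 x^{2}.
Matching coefficients of the independent functions:
  [x^{2}]:  4 A^{2} = 16
  [x^{4}]:  4 A^{3} = 32
Solving: A = 2.
Check against the point condition:
  u(1, 0) = 2  ⟹  A = 2  ✓
Hence u(x, t) = 2 x^{2}.

Answer: u(x, t) = 2 x^{2}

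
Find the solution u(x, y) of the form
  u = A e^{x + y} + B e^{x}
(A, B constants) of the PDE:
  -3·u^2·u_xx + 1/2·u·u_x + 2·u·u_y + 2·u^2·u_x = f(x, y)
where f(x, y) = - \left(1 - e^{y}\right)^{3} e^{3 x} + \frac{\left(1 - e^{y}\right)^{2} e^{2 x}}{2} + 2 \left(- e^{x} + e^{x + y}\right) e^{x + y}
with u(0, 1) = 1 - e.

Substitute the ansatz u = A e^{x + y} + B e^{x} into the left-hand side.
Derivatives of the ansatz:
  u_xx = A e^{x} e^{y} + B e^{x}
  u_x = A e^{x} e^{y} + B e^{x}
  u_y = A e^{x} e^{y}
Term by term:
  -3·u^2·u_xx = - 3 A^{3} e^{3 x} e^{3 y} - 9 A^{2} B e^{3 x} e^{2 y} - 9 A B^{2} e^{3 x} e^{y} - 3 B^{3} e^{3 x}
  1/2·u·u_x = \frac{A^{2} e^{2 x} e^{2 y}}{2} + A B e^{2 x} e^{y} + \frac{B^{2} e^{2 x}}{2}
  2·u·u_y = 2 A^{2} e^{2 x} e^{2 y} + 2 A B e^{2 x} e^{y}
  2·u^2·u_x = 2 A^{3} e^{3 x} e^{3 y} + 6 A^{2} B e^{3 x} e^{2 y} + 6 A B^{2} e^{3 x} e^{y} + 2 B^{3} e^{3 x}
So the left-hand side equals
  - A^{3} e^{3 x} e^{3 y} - 3 A^{2} B e^{3 x} e^{2 y} + \frac{5 A^{2} e^{2 x} e^{2 y}}{2} - 3 A B^{2} e^{3 x} e^{y} + 3 A B e^{2 x} e^{y} - B^{3} e^{3 x} + \frac{B^{2} e^{2 x}}{2}
This must equal f(x, y) identically; expanded, f = e^{3 x} e^{3 y} - 3 e^{3 x} e^{2 y} + 3 e^{3 x} e^{y} - e^{3 x} + \frac{5 e^{2 x} e^{2 y}}{2} - 3 e^{2 x} e^{y} + \frac{e^{2 x}}{2}.
Matching coefficients of the independent functions:
  [e^{2 x} e^{y}]:  3 A B = -3
  [e^{2 x} e^{2 y}]:  \frac{5 A^{2}}{2} = \frac{5}{2}
  [e^{3 x} e^{y}]:  - 3 A B^{2} = 3
  [e^{3 x} e^{2 y}]:  - 3 A^{2} B = -3
  [e^{3 x} e^{3 y}]:  - A^{3} = 1
  [e^{2 x}]:  \frac{B^{2}}{2} = \frac{1}{2}
  [e^{3 x}]:  - B^{3} = -1
Solving: A = -1, B = 1.
Check against the point condition:
  u(0, 1) = 1 - e  ⟹  e A + B = 1 - e  ✓
Hence u(x, y) = e^{x} - e^{x + y}.

Answer: u(x, y) = e^{x} - e^{x + y}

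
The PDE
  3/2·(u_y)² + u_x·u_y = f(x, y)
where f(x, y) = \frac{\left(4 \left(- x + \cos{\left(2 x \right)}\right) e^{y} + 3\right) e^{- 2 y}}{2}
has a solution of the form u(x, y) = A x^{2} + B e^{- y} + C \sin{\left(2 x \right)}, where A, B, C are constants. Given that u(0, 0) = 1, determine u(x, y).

Answer: u(x, y) = x^{2} - \sin{\left(2 x \right)} + e^{- y}

Derivation:
Substitute the ansatz u = A x^{2} + B e^{- y} + C \sin{\left(2 x \right)} into the left-hand side.
Derivatives of the ansatz:
  u_y = - B e^{- y}
  u_x = 2 A x + 2 C \cos{\left(2 x \right)}
Term by term:
  3/2·(u_y)² = \frac{3 B^{2} e^{- 2 y}}{2}
  u_x·u_y = - 2 A B x e^{- y} - 2 B C e^{- y} \cos{\left(2 x \right)}
So the left-hand side equals
  - 2 A B x e^{- y} + \frac{3 B^{2} e^{- 2 y}}{2} - 2 B C e^{- y} \cos{\left(2 x \right)}
This must equal f(x, y) identically; expanded, f = - 2 x e^{- y} + 2 e^{- y} \cos{\left(2 x \right)} + \frac{3 e^{- 2 y}}{2}.
Matching coefficients of the independent functions:
  [x e^{- y}]:  - 2 A B = -2
  [e^{- y} \cos{\left(2 x \right)}]:  - 2 B C = 2
  [e^{- 2 y}]:  \frac{3 B^{2}}{2} = \frac{3}{2}
These equations allow (A, B, C) = (-1, -1, 1) or (1, 1, -1).
Impose the point condition(s):
  u(0, 0) = 1  ⟹  B = 1
Only A = 1, B = 1, C = -1 satisfies everything.
Hence u(x, y) = x^{2} - \sin{\left(2 x \right)} + e^{- y}.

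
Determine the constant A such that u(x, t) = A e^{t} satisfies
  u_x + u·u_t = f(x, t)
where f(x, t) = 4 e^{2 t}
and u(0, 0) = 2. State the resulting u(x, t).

Substitute the ansatz u = A e^{t} into the left-hand side.
Derivatives of the ansatz:
  u_x = 0
  u_t = A e^{t}
Term by term:
  u_x = 0
  u·u_t = A^{2} e^{2 t}
So the left-hand side equals
  A^{2} e^{2 t}
This must equal f(x, t) = 4 e^{2 t} identically.
Matching coefficients of the independent functions:
  [e^{2 t}]:  A^{2} = 4
These equations allow (A) = (-2) or (2).
Impose the point condition(s):
  u(0, 0) = 2  ⟹  A = 2
Only A = 2 satisfies everything.
Hence u(x, t) = 2 e^{t}.

Answer: u(x, t) = 2 e^{t}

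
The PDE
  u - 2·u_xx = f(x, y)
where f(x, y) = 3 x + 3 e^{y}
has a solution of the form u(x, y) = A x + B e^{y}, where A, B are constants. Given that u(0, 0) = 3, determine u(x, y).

Substitute the ansatz u = A x + B e^{y} into the left-hand side.
Derivatives of the ansatz:
  u_xx = 0
Term by term:
  u = A x + B e^{y}
  -2·u_xx = 0
So the left-hand side equals
  A x + B e^{y}
This must equal f(x, y) = 3 x + 3 e^{y} identically.
Matching coefficients of the independent functions:
  [x]:  A = 3
  [e^{y}]:  B = 3
Solving: A = 3, B = 3.
Check against the point condition:
  u(0, 0) = 3  ⟹  B = 3  ✓
Hence u(x, y) = 3 x + 3 e^{y}.

Answer: u(x, y) = 3 x + 3 e^{y}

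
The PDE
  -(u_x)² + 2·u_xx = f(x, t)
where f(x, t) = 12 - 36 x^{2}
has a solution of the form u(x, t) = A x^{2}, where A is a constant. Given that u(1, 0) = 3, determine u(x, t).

Answer: u(x, t) = 3 x^{2}

Derivation:
Substitute the ansatz u = A x^{2} into the left-hand side.
Derivatives of the ansatz:
  u_x = 2 A x
  u_xx = 2 A
Term by term:
  -(u_x)² = - 4 A^{2} x^{2}
  2·u_xx = 4 A
So the left-hand side equals
  - 4 A^{2} x^{2} + 4 A
This must equal f(x, t) = 12 - 36 x^{2} identically.
Matching coefficients of the independent functions:
  [constant term]:  4 A = 12
  [x^{2}]:  - 4 A^{2} = -36
Solving: A = 3.
Check against the point condition:
  u(1, 0) = 3  ⟹  A = 3  ✓
Hence u(x, t) = 3 x^{2}.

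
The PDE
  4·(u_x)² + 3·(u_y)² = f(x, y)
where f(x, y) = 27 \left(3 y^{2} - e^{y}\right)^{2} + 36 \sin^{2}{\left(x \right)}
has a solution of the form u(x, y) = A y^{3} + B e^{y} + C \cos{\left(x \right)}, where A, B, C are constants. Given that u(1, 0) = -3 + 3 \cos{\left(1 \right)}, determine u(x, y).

Substitute the ansatz u = A y^{3} + B e^{y} + C \cos{\left(x \right)} into the left-hand side.
Derivatives of the ansatz:
  u_x = - C \sin{\left(x \right)}
  u_y = 3 A y^{2} + B e^{y}
Term by term:
  4·(u_x)² = 4 C^{2} \sin^{2}{\left(x \right)}
  3·(u_y)² = 27 A^{2} y^{4} + 18 A B y^{2} e^{y} + 3 B^{2} e^{2 y}
So the left-hand side equals
  27 A^{2} y^{4} + 18 A B y^{2} e^{y} + 3 B^{2} e^{2 y} + 4 C^{2} \sin^{2}{\left(x \right)}
This must equal f(x, y) identically; expanded, f = 243 y^{4} - 162 y^{2} e^{y} + 27 e^{2 y} + 36 \sin^{2}{\left(x \right)}.
Matching coefficients of the independent functions:
  [y^{4}]:  27 A^{2} = 243
  [y^{2} e^{y}]:  18 A B = -162
  [e^{2 y}]:  3 B^{2} = 27
  [\sin^{2}{\left(x \right)}]:  4 C^{2} = 36
These equations allow (A, B, C) = (-3, 3, -3) or (-3, 3, 3) or (3, -3, -3) or (3, -3, 3).
Impose the point condition(s):
  u(1, 0) = -3 + 3 \cos{\left(1 \right)}  ⟹  B + C \cos{\left(1 \right)} = -3 + 3 \cos{\left(1 \right)}
Only A = 3, B = -3, C = 3 satisfies everything.
Hence u(x, y) = 3 y^{3} - 3 e^{y} + 3 \cos{\left(x \right)}.

Answer: u(x, y) = 3 y^{3} - 3 e^{y} + 3 \cos{\left(x \right)}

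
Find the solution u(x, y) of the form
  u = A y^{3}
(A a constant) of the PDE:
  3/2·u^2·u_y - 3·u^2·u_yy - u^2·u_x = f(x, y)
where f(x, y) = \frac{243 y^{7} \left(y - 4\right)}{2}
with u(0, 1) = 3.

Substitute the ansatz u = A y^{3} into the left-hand side.
Derivatives of the ansatz:
  u_y = 3 A y^{2}
  u_yy = 6 A y
  u_x = 0
Term by term:
  3/2·u^2·u_y = \frac{9 A^{3} y^{8}}{2}
  -3·u^2·u_yy = - 18 A^{3} y^{7}
  -u^2·u_x = 0
So the left-hand side equals
  \frac{9 A^{3} y^{8}}{2} - 18 A^{3} y^{7}
This must equal f(x, y) identically; expanded, f = \frac{243 y^{8}}{2} - 486 y^{7}.
Matching coefficients of the independent functions:
  [y^{7}]:  - 18 A^{3} = -486
  [y^{8}]:  \frac{9 A^{3}}{2} = \frac{243}{2}
Solving: A = 3.
Check against the point condition:
  u(0, 1) = 3  ⟹  A = 3  ✓
Hence u(x, y) = 3 y^{3}.

Answer: u(x, y) = 3 y^{3}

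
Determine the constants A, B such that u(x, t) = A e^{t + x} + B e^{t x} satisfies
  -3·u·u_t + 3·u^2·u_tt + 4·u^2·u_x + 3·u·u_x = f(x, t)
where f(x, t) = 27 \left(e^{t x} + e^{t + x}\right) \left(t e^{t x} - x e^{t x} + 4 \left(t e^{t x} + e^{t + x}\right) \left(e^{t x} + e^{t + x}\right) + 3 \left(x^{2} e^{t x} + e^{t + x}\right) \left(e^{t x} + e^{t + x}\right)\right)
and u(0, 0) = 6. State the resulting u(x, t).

Substitute the ansatz u = A e^{t + x} + B e^{t x} into the left-hand side.
Derivatives of the ansatz:
  u_t = A e^{t} e^{x} + B x e^{t x}
  u_tt = A e^{t} e^{x} + B x^{2} e^{t x}
  u_x = A e^{t} e^{x} + B t e^{t x}
Term by term:
  -3·u·u_t = - 3 A^{2} e^{2 t} e^{2 x} - 3 A B x e^{t} e^{x} e^{t x} - 3 A B e^{t} e^{x} e^{t x} - 3 B^{2} x e^{2 t x}
  3·u^2·u_tt = 3 A^{3} e^{3 t} e^{3 x} + 3 A^{2} B x^{2} e^{2 t} e^{2 x} e^{t x} + 6 A^{2} B e^{2 t} e^{2 x} e^{t x} + 6 A B^{2} x^{2} e^{t} e^{x} e^{2 t x} + 3 A B^{2} e^{t} e^{x} e^{2 t x} + 3 B^{3} x^{2} e^{3 t x}
  4·u^2·u_x = 4 A^{3} e^{3 t} e^{3 x} + 4 A^{2} B t e^{2 t} e^{2 x} e^{t x} + 8 A^{2} B e^{2 t} e^{2 x} e^{t x} + 8 A B^{2} t e^{t} e^{x} e^{2 t x} + 4 A B^{2} e^{t} e^{x} e^{2 t x} + 4 B^{3} t e^{3 t x}
  3·u·u_x = 3 A^{2} e^{2 t} e^{2 x} + 3 A B t e^{t} e^{x} e^{t x} + 3 A B e^{t} e^{x} e^{t x} + 3 B^{2} t e^{2 t x}
So the left-hand side equals
  7 A^{3} e^{3 t} e^{3 x} + 4 A^{2} B t e^{2 t} e^{2 x} e^{t x} + 3 A^{2} B x^{2} e^{2 t} e^{2 x} e^{t x} + 14 A^{2} B e^{2 t} e^{2 x} e^{t x} + 8 A B^{2} t e^{t} e^{x} e^{2 t x} + 6 A B^{2} x^{2} e^{t} e^{x} e^{2 t x} + 7 A B^{2} e^{t} e^{x} e^{2 t x} + 3 A B t e^{t} e^{x} e^{t x} - 3 A B x e^{t} e^{x} e^{t x} + 4 B^{3} t e^{3 t x} + 3 B^{3} x^{2} e^{3 t x} + 3 B^{2} t e^{2 t x} - 3 B^{2} x e^{2 t x}
This must equal f(x, t) identically; expanded, f = 108 t e^{2 t} e^{2 x} e^{t x} + 216 t e^{t} e^{x} e^{2 t x} + 27 t e^{t} e^{x} e^{t x} + 108 t e^{3 t x} + 27 t e^{2 t x} + 81 x^{2} e^{2 t} e^{2 x} e^{t x} + 162 x^{2} e^{t} e^{x} e^{2 t x} + 81 x^{2} e^{3 t x} - 27 x e^{t} e^{x} e^{t x} - 27 x e^{2 t x} + 189 e^{3 t} e^{3 x} + 378 e^{2 t} e^{2 x} e^{t x} + 189 e^{t} e^{x} e^{2 t x}.
Matching coefficients of the independent functions:
  [t e^{2 t x}]:  3 B^{2} = 27
  [t e^{3 t x}]:  4 B^{3} = 108
  [x e^{2 t x}]:  - 3 B^{2} = -27
  [x^{2} e^{3 t x}]:  3 B^{3} = 81
  [e^{3 t} e^{3 x}]:  7 A^{3} = 189
  [e^{t} e^{x} e^{2 t x}]:  7 A B^{2} = 189
  [e^{2 t} e^{2 x} e^{t x}]:  14 A^{2} B = 378
  [t e^{t} e^{x} e^{t x}]:  3 A B = 27
  [t e^{t} e^{x} e^{2 t x}]:  8 A B^{2} = 216
  [t e^{2 t} e^{2 x} e^{t x}]:  4 A^{2} B = 108
  [x e^{t} e^{x} e^{t x}]:  - 3 A B = -27
  [x^{2} e^{t} e^{x} e^{2 t x}]:  6 A B^{2} = 162
  [x^{2} e^{2 t} e^{2 x} e^{t x}]:  3 A^{2} B = 81
Solving: A = 3, B = 3.
Check against the point condition:
  u(0, 0) = 6  ⟹  A + B = 6  ✓
Hence u(x, t) = 3 e^{t x} + 3 e^{t + x}.

Answer: u(x, t) = 3 e^{t x} + 3 e^{t + x}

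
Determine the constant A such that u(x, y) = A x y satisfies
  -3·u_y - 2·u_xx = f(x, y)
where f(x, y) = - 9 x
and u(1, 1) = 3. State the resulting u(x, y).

Answer: u(x, y) = 3 x y

Derivation:
Substitute the ansatz u = A x y into the left-hand side.
Derivatives of the ansatz:
  u_y = A x
  u_xx = 0
Term by term:
  -3·u_y = - 3 A x
  -2·u_xx = 0
So the left-hand side equals
  - 3 A x
This must equal f(x, y) = - 9 x identically.
Matching coefficients of the independent functions:
  [x]:  - 3 A = -9
Solving: A = 3.
Check against the point condition:
  u(1, 1) = 3  ⟹  A = 3  ✓
Hence u(x, y) = 3 x y.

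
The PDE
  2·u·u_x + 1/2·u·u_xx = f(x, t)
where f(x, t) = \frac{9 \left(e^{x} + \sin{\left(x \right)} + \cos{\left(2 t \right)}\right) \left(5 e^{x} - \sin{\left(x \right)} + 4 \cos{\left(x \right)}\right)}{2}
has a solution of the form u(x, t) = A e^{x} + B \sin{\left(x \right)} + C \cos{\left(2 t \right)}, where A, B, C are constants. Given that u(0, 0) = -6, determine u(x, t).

Substitute the ansatz u = A e^{x} + B \sin{\left(x \right)} + C \cos{\left(2 t \right)} into the left-hand side.
Derivatives of the ansatz:
  u_x = A e^{x} + B \cos{\left(x \right)}
  u_xx = A e^{x} - B \sin{\left(x \right)}
Term by term:
  2·u·u_x = 2 A^{2} e^{2 x} + 2 A B e^{x} \sin{\left(x \right)} + 2 A B e^{x} \cos{\left(x \right)} + 2 A C e^{x} \cos{\left(2 t \right)} + 2 B^{2} \sin{\left(x \right)} \cos{\left(x \right)} + 2 B C \cos{\left(2 t \right)} \cos{\left(x \right)}
  1/2·u·u_xx = \frac{A^{2} e^{2 x}}{2} + \frac{A C e^{x} \cos{\left(2 t \right)}}{2} - \frac{B^{2} \sin^{2}{\left(x \right)}}{2} - \frac{B C \sin{\left(x \right)} \cos{\left(2 t \right)}}{2}
So the left-hand side equals
  \frac{5 A^{2} e^{2 x}}{2} + 2 A B e^{x} \sin{\left(x \right)} + 2 A B e^{x} \cos{\left(x \right)} + \frac{5 A C e^{x} \cos{\left(2 t \right)}}{2} - \frac{B^{2} \sin^{2}{\left(x \right)}}{2} + 2 B^{2} \sin{\left(x \right)} \cos{\left(x \right)} - \frac{B C \sin{\left(x \right)} \cos{\left(2 t \right)}}{2} + 2 B C \cos{\left(2 t \right)} \cos{\left(x \right)}
This must equal f(x, t) identically; expanded, f = \frac{45 e^{2 x}}{2} + 18 e^{x} \sin{\left(x \right)} + \frac{45 e^{x} \cos{\left(2 t \right)}}{2} + 18 e^{x} \cos{\left(x \right)} - \frac{9 \sin^{2}{\left(x \right)}}{2} - \frac{9 \sin{\left(x \right)} \cos{\left(2 t \right)}}{2} + 18 \sin{\left(x \right)} \cos{\left(x \right)} + 18 \cos{\left(2 t \right)} \cos{\left(x \right)}.
Matching coefficients of the independent functions:
  [e^{x} \sin{\left(x \right)}, e^{x} \cos{\left(x \right)}]:  2 A B = 18
  [e^{x} \cos{\left(2 t \right)}]:  \frac{5 A C}{2} = \frac{45}{2}
  [\sin{\left(x \right)} \cos{\left(2 t \right)}]:  - \frac{B C}{2} = - \frac{9}{2}
  [\sin{\left(x \right)} \cos{\left(x \right)}]:  2 B^{2} = 18
  [\cos{\left(2 t \right)} \cos{\left(x \right)}]:  2 B C = 18
  [e^{2 x}]:  \frac{5 A^{2}}{2} = \frac{45}{2}
  [\sin^{2}{\left(x \right)}]:  - \frac{B^{2}}{2} = - \frac{9}{2}
These equations allow (A, B, C) = (-3, -3, -3) or (3, 3, 3).
Impose the point condition(s):
  u(0, 0) = -6  ⟹  A + C = -6
Only A = -3, B = -3, C = -3 satisfies everything.
Hence u(x, t) = - 3 e^{x} - 3 \sin{\left(x \right)} - 3 \cos{\left(2 t \right)}.

Answer: u(x, t) = - 3 e^{x} - 3 \sin{\left(x \right)} - 3 \cos{\left(2 t \right)}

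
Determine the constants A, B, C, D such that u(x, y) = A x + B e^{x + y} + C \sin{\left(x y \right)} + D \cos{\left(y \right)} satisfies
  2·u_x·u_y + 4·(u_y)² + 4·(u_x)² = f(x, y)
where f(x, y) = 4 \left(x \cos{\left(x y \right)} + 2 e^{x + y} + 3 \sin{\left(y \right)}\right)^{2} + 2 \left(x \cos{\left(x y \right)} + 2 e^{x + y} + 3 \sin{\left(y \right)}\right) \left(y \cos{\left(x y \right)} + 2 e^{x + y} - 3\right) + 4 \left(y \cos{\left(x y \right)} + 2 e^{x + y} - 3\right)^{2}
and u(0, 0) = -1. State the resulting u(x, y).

Substitute the ansatz u = A x + B e^{x + y} + C \sin{\left(x y \right)} + D \cos{\left(y \right)} into the left-hand side.
Derivatives of the ansatz:
  u_x = A + B e^{x} e^{y} + C y \cos{\left(x y \right)}
  u_y = B e^{x} e^{y} + C x \cos{\left(x y \right)} - D \sin{\left(y \right)}
Term by term:
  2·u_x·u_y = 2 A B e^{x} e^{y} + 2 A C x \cos{\left(x y \right)} - 2 A D \sin{\left(y \right)} + 2 B^{2} e^{2 x} e^{2 y} + 2 B C x e^{x} e^{y} \cos{\left(x y \right)} + 2 B C y e^{x} e^{y} \cos{\left(x y \right)} - 2 B D e^{x} e^{y} \sin{\left(y \right)} + 2 C^{2} x y \cos^{2}{\left(x y \right)} - 2 C D y \sin{\left(y \right)} \cos{\left(x y \right)}
  4·(u_y)² = 4 B^{2} e^{2 x} e^{2 y} + 8 B C x e^{x} e^{y} \cos{\left(x y \right)} - 8 B D e^{x} e^{y} \sin{\left(y \right)} + 4 C^{2} x^{2} \cos^{2}{\left(x y \right)} - 8 C D x \sin{\left(y \right)} \cos{\left(x y \right)} + 4 D^{2} \sin^{2}{\left(y \right)}
  4·(u_x)² = 4 A^{2} + 8 A B e^{x} e^{y} + 8 A C y \cos{\left(x y \right)} + 4 B^{2} e^{2 x} e^{2 y} + 8 B C y e^{x} e^{y} \cos{\left(x y \right)} + 4 C^{2} y^{2} \cos^{2}{\left(x y \right)}
So the left-hand side equals
  4 A^{2} + 10 A B e^{x} e^{y} + 2 A C x \cos{\left(x y \right)} + 8 A C y \cos{\left(x y \right)} - 2 A D \sin{\left(y \right)} + 10 B^{2} e^{2 x} e^{2 y} + 10 B C x e^{x} e^{y} \cos{\left(x y \right)} + 10 B C y e^{x} e^{y} \cos{\left(x y \right)} - 10 B D e^{x} e^{y} \sin{\left(y \right)} + 4 C^{2} x^{2} \cos^{2}{\left(x y \right)} + 2 C^{2} x y \cos^{2}{\left(x y \right)} + 4 C^{2} y^{2} \cos^{2}{\left(x y \right)} - 8 C D x \sin{\left(y \right)} \cos{\left(x y \right)} - 2 C D y \sin{\left(y \right)} \cos{\left(x y \right)} + 4 D^{2} \sin^{2}{\left(y \right)}
This must equal f(x, y) identically; expanded, f = 4 x^{2} \cos^{2}{\left(x y \right)} + 2 x y \cos^{2}{\left(x y \right)} + 20 x e^{x} e^{y} \cos{\left(x y \right)} + 24 x \sin{\left(y \right)} \cos{\left(x y \right)} - 6 x \cos{\left(x y \right)} + 4 y^{2} \cos^{2}{\left(x y \right)} + 20 y e^{x} e^{y} \cos{\left(x y \right)} + 6 y \sin{\left(y \right)} \cos{\left(x y \right)} - 24 y \cos{\left(x y \right)} + 40 e^{2 x} e^{2 y} + 60 e^{x} e^{y} \sin{\left(y \right)} - 60 e^{x} e^{y} + 36 \sin^{2}{\left(y \right)} - 18 \sin{\left(y \right)} + 36.
Matching coefficients of the independent functions:
(each divided by its leading coefficient; functions giving the same equation are listed together)
  [constant term]:  A^{2} - 9 = 0
  [x \cos{\left(x y \right)}, y \cos{\left(x y \right)}]:  A C + 3 = 0
  [x^{2} \cos^{2}{\left(x y \right)}, y^{2} \cos^{2}{\left(x y \right)}, x y \cos^{2}{\left(x y \right)}]:  C^{2} - 1 = 0
  [e^{x} e^{y}]:  A B + 6 = 0
  [e^{2 x} e^{2 y}]:  B^{2} - 4 = 0
  [x \sin{\left(y \right)} \cos{\left(x y \right)}, y \sin{\left(y \right)} \cos{\left(x y \right)}]:  C D + 3 = 0
  [e^{x} e^{y} \sin{\left(y \right)}]:  B D + 6 = 0
  [x e^{x} e^{y} \cos{\left(x y \right)}, y e^{x} e^{y} \cos{\left(x y \right)}]:  B C - 2 = 0
  [\sin{\left(y \right)}]:  A D - 9 = 0
  [\sin^{2}{\left(y \right)}]:  D^{2} - 9 = 0
These equations allow (A, B, C, D) = (-3, 2, 1, -3) or (3, -2, -1, 3).
Impose the point condition(s):
  u(0, 0) = -1  ⟹  B + D = -1
Only A = -3, B = 2, C = 1, D = -3 satisfies everything.
Hence u(x, y) = - 3 x + 2 e^{x + y} + \sin{\left(x y \right)} - 3 \cos{\left(y \right)}.

Answer: u(x, y) = - 3 x + 2 e^{x + y} + \sin{\left(x y \right)} - 3 \cos{\left(y \right)}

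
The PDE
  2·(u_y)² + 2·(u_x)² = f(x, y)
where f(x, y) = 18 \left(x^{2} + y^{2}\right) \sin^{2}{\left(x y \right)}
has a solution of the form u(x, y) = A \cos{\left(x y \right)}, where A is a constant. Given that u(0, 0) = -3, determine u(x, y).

Substitute the ansatz u = A \cos{\left(x y \right)} into the left-hand side.
Derivatives of the ansatz:
  u_y = - A x \sin{\left(x y \right)}
  u_x = - A y \sin{\left(x y \right)}
Term by term:
  2·(u_y)² = 2 A^{2} x^{2} \sin^{2}{\left(x y \right)}
  2·(u_x)² = 2 A^{2} y^{2} \sin^{2}{\left(x y \right)}
So the left-hand side equals
  2 A^{2} x^{2} \sin^{2}{\left(x y \right)} + 2 A^{2} y^{2} \sin^{2}{\left(x y \right)}
This must equal f(x, y) identically; expanded, f = 18 x^{2} \sin^{2}{\left(x y \right)} + 18 y^{2} \sin^{2}{\left(x y \right)}.
Matching coefficients of the independent functions:
  [x^{2} \sin^{2}{\left(x y \right)}, y^{2} \sin^{2}{\left(x y \right)}]:  2 A^{2} = 18
These equations allow (A) = (-3) or (3).
Impose the point condition(s):
  u(0, 0) = -3  ⟹  A = -3
Only A = -3 satisfies everything.
Hence u(x, y) = - 3 \cos{\left(x y \right)}.

Answer: u(x, y) = - 3 \cos{\left(x y \right)}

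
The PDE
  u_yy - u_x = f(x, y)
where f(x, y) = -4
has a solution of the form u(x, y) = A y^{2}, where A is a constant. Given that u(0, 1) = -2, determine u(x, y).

Answer: u(x, y) = - 2 y^{2}

Derivation:
Substitute the ansatz u = A y^{2} into the left-hand side.
Derivatives of the ansatz:
  u_yy = 2 A
  u_x = 0
Term by term:
  u_yy = 2 A
  -u_x = 0
So the left-hand side equals
  2 A
This must equal f(x, y) = -4 identically.
Matching coefficients of the independent functions:
  [constant term]:  2 A = -4
Solving: A = -2.
Check against the point condition:
  u(0, 1) = -2  ⟹  A = -2  ✓
Hence u(x, y) = - 2 y^{2}.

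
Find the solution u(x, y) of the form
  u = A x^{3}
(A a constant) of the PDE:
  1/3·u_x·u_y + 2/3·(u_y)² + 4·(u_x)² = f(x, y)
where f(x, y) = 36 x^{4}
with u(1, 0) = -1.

Substitute the ansatz u = A x^{3} into the left-hand side.
Derivatives of the ansatz:
  u_x = 3 A x^{2}
  u_y = 0
Term by term:
  1/3·u_x·u_y = 0
  2/3·(u_y)² = 0
  4·(u_x)² = 36 A^{2} x^{4}
So the left-hand side equals
  36 A^{2} x^{4}
This must equal f(x, y) = 36 x^{4} identically.
Matching coefficients of the independent functions:
  [x^{4}]:  36 A^{2} = 36
These equations allow (A) = (-1) or (1).
Impose the point condition(s):
  u(1, 0) = -1  ⟹  A = -1
Only A = -1 satisfies everything.
Hence u(x, y) = - x^{3}.

Answer: u(x, y) = - x^{3}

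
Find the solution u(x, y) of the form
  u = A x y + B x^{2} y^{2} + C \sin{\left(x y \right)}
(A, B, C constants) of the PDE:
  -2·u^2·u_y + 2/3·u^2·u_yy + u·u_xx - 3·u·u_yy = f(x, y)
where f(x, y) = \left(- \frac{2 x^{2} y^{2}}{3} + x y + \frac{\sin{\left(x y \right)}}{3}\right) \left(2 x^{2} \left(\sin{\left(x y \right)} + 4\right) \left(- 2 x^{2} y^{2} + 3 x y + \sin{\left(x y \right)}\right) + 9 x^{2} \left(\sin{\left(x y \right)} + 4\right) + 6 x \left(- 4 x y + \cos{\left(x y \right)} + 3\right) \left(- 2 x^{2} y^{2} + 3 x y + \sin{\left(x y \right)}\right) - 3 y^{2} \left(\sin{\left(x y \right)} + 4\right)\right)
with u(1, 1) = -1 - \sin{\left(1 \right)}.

Substitute the ansatz u = A x y + B x^{2} y^{2} + C \sin{\left(x y \right)} into the left-hand side.
Derivatives of the ansatz:
  u_y = A x + 2 B x^{2} y + C x \cos{\left(x y \right)}
  u_yy = 2 B x^{2} - C x^{2} \sin{\left(x y \right)}
  u_xx = 2 B y^{2} - C y^{2} \sin{\left(x y \right)}
Term by term:
  -2·u^2·u_y = - 2 A^{3} x^{3} y^{2} - 8 A^{2} B x^{4} y^{3} - 2 A^{2} C x^{3} y^{2} \cos{\left(x y \right)} - 4 A^{2} C x^{2} y \sin{\left(x y \right)} - 10 A B^{2} x^{5} y^{4} - 4 A B C x^{4} y^{3} \cos{\left(x y \right)} - 12 A B C x^{3} y^{2} \sin{\left(x y \right)} - 4 A C^{2} x^{2} y \sin{\left(x y \right)} \cos{\left(x y \right)} - 2 A C^{2} x \sin^{2}{\left(x y \right)} - 4 B^{3} x^{6} y^{5} - 2 B^{2} C x^{5} y^{4} \cos{\left(x y \right)} - 8 B^{2} C x^{4} y^{3} \sin{\left(x y \right)} - 4 B C^{2} x^{3} y^{2} \sin{\left(x y \right)} \cos{\left(x y \right)} - 4 B C^{2} x^{2} y \sin^{2}{\left(x y \right)} - 2 C^{3} x \sin^{2}{\left(x y \right)} \cos{\left(x y \right)}
  2/3·u^2·u_yy = \frac{4 A^{2} B x^{4} y^{2}}{3} - \frac{2 A^{2} C x^{4} y^{2} \sin{\left(x y \right)}}{3} + \frac{8 A B^{2} x^{5} y^{3}}{3} - \frac{4 A B C x^{5} y^{3} \sin{\left(x y \right)}}{3} + \frac{8 A B C x^{3} y \sin{\left(x y \right)}}{3} - \frac{4 A C^{2} x^{3} y \sin^{2}{\left(x y \right)}}{3} + \frac{4 B^{3} x^{6} y^{4}}{3} - \frac{2 B^{2} C x^{6} y^{4} \sin{\left(x y \right)}}{3} + \frac{8 B^{2} C x^{4} y^{2} \sin{\left(x y \right)}}{3} - \frac{4 B C^{2} x^{4} y^{2} \sin^{2}{\left(x y \right)}}{3} + \frac{4 B C^{2} x^{2} \sin^{2}{\left(x y \right)}}{3} - \frac{2 C^{3} x^{2} \sin^{3}{\left(x y \right)}}{3}
  u·u_xx = 2 A B x y^{3} - A C x y^{3} \sin{\left(x y \right)} + 2 B^{2} x^{2} y^{4} - B C x^{2} y^{4} \sin{\left(x y \right)} + 2 B C y^{2} \sin{\left(x y \right)} - C^{2} y^{2} \sin^{2}{\left(x y \right)}
  -3·u·u_yy = - 6 A B x^{3} y + 3 A C x^{3} y \sin{\left(x y \right)} - 6 B^{2} x^{4} y^{2} + 3 B C x^{4} y^{2} \sin{\left(x y \right)} - 6 B C x^{2} \sin{\left(x y \right)} + 3 C^{2} x^{2} \sin^{2}{\left(x y \right)}
Sum these and collect like terms in the independent variables.
This must equal f(x, y) identically; expanded, f = - 32 x^{6} y^{5} + \frac{8 x^{6} y^{4} \sin{\left(x y \right)}}{3} + \frac{32 x^{6} y^{4}}{3} + 8 x^{5} y^{4} \cos{\left(x y \right)} + 120 x^{5} y^{4} - 8 x^{5} y^{3} \sin{\left(x y \right)} - 32 x^{5} y^{3} + 32 x^{4} y^{3} \sin{\left(x y \right)} - 24 x^{4} y^{3} \cos{\left(x y \right)} - 144 x^{4} y^{3} - \frac{8 x^{4} y^{2} \sin^{2}{\left(x y \right)}}{3} - \frac{32 x^{4} y^{2} \sin{\left(x y \right)}}{3} - 8 x^{3} y^{2} \sin{\left(x y \right)} \cos{\left(x y \right)} - 72 x^{3} y^{2} \sin{\left(x y \right)} + 18 x^{3} y^{2} \cos{\left(x y \right)} + 54 x^{3} y^{2} + 4 x^{3} y \sin^{2}{\left(x y \right)} + 25 x^{3} y \sin{\left(x y \right)} + 36 x^{3} y + 2 x^{2} y^{4} \sin{\left(x y \right)} + 8 x^{2} y^{4} - 8 x^{2} y \sin^{2}{\left(x y \right)} + 12 x^{2} y \sin{\left(x y \right)} \cos{\left(x y \right)} + 36 x^{2} y \sin{\left(x y \right)} + \frac{2 x^{2} \sin^{3}{\left(x y \right)}}{3} + \frac{17 x^{2} \sin^{2}{\left(x y \right)}}{3} + 12 x^{2} \sin{\left(x y \right)} - 3 x y^{3} \sin{\left(x y \right)} - 12 x y^{3} + 2 x \sin^{2}{\left(x y \right)} \cos{\left(x y \right)} + 6 x \sin^{2}{\left(x y \right)} - y^{2} \sin^{2}{\left(x y \right)} - 4 y^{2} \sin{\left(x y \right)}.
Matching coefficients of the independent functions:
(each divided by its leading coefficient; functions giving the same equation are listed together)
  [x y^{3}, x^{3} y]:  A B + 6 = 0
  [x \sin^{2}{\left(x y \right)}, x^{3} y \sin^{2}{\left(x y \right)}, x^{2} y \sin{\left(x y \right)} \cos{\left(x y \right)}]:  A C^{2} + 3 = 0
  [x^{2} y^{4}]:  B^{2} - 4 = 0
  [x^{2} \sin{\left(x y \right)}, y^{2} \sin{\left(x y \right)}, x^{2} y^{4} \sin{\left(x y \right)}]:  B C + 2 = 0
  [x^{2} \sin^{2}{\left(x y \right)}]:  B C^{2} + \frac{9 C^{2}}{4} - \frac{17}{4} = 0
  [x^{2} \sin^{3}{\left(x y \right)}, x \sin^{2}{\left(x y \right)} \cos{\left(x y \right)}]:  C^{3} + 1 = 0
  [x^{3} y^{2}]:  A^{3} + 27 = 0
  [x^{4} y^{2}]:  A^{2} B - \frac{9 B^{2}}{2} = 0
  [x^{4} y^{3}]:  A^{2} B - 18 = 0
  [x^{5} y^{3}, x^{5} y^{4}]:  A B^{2} + 12 = 0
  [x^{6} y^{4}, x^{6} y^{5}]:  B^{3} - 8 = 0
  [y^{2} \sin^{2}{\left(x y \right)}]:  C^{2} - 1 = 0
  [x y^{3} \sin{\left(x y \right)}]:  A C - 3 = 0
  [x^{2} y \sin{\left(x y \right)}, x^{3} y^{2} \cos{\left(x y \right)}]:  A^{2} C + 9 = 0
  [x^{2} y \sin^{2}{\left(x y \right)}, x^{4} y^{2} \sin^{2}{\left(x y \right)}, x^{3} y^{2} \sin{\left(x y \right)} \cos{\left(x y \right)}]:  B C^{2} - 2 = 0
  [x^{3} y \sin{\left(x y \right)}]:  A B C + \frac{9 A C}{8} - \frac{75}{8} = 0
  [x^{3} y^{2} \sin{\left(x y \right)}, x^{4} y^{3} \cos{\left(x y \right)}, x^{5} y^{3} \sin{\left(x y \right)}]:  A B C - 6 = 0
  [x^{4} y^{2} \sin{\left(x y \right)}]:  A^{2} C - 4 B^{2} C - \frac{9 B C}{2} - 16 = 0
  [x^{4} y^{3} \sin{\left(x y \right)}, x^{5} y^{4} \cos{\left(x y \right)}, x^{6} y^{4} \sin{\left(x y \right)}]:  B^{2} C + 4 = 0
Solving: A = -3, B = 2, C = -1.
Check against the point condition:
  u(1, 1) = -1 - \sin{\left(1 \right)}  ⟹  A + B + C \sin{\left(1 \right)} = -1 - \sin{\left(1 \right)}  ✓
Hence u(x, y) = 2 x^{2} y^{2} - 3 x y - \sin{\left(x y \right)}.

Answer: u(x, y) = 2 x^{2} y^{2} - 3 x y - \sin{\left(x y \right)}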